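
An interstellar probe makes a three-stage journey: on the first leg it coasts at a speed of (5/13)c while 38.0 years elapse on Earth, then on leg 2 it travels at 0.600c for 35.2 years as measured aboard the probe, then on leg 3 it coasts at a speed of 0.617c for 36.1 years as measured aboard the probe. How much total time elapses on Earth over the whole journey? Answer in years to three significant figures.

Leg 1: 38.0 years is already measured on Earth.
Leg 2: γ = 1/√(1 − 0.600²) = 5/4 = 1.250; Δt_2 = 1.250 × 35.2 = 44.00 years.
Leg 3: γ = 1/√(1 − 0.617²) = 1/√0.6193 = 1.271; Δt_3 = 1.271 × 36.1 = 45.87 years.
Total: 38.00 + 44.00 + 45.87 years.

Δt = 128 years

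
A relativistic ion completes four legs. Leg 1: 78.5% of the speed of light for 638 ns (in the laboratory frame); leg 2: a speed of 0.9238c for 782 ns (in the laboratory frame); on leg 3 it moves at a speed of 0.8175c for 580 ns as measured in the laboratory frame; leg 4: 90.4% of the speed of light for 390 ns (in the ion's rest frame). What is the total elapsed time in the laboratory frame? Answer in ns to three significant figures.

Δt = 2910 ns

Leg 1: 638 ns is already measured in the laboratory frame.
Leg 2: 782 ns is already measured in the laboratory frame.
Leg 3: 580 ns is already measured in the laboratory frame.
Leg 4: β = 0.904; γ = 1/√(1 − 0.904²) = 1/√0.1828 = 2.339; Δt_4 = 2.339 × 390 = 912.2 ns.
Total: 638.0 + 782.0 + 580.0 + 912.2 ns.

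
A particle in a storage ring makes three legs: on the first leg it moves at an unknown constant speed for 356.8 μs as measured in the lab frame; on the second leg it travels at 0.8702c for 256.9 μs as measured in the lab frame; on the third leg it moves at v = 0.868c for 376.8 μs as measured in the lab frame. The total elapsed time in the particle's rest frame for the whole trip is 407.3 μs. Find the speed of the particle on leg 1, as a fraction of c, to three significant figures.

Leg 1: speed unknown; τ_1 = 356.8/γ_1.
Leg 2: γ = 1/√(1 − 0.8702²) = 1/√0.2428 = 2.030; τ_2 = 256.9/2.030 = 126.6 μs.
Leg 3: γ = 1/√(1 − 0.868²) = 1/√0.2466 = 2.014; τ_3 = 376.8/2.014 = 187.1 μs.
Total proper time: τ_1 + 126.6 + 187.1 = 407.3, so τ_1 = 407.3 − 313.7 = 93.62 μs.
γ_1 = 356.8/93.62 = 3.811; β = √(1 − 1/γ²) = √0.9312.

β = 0.965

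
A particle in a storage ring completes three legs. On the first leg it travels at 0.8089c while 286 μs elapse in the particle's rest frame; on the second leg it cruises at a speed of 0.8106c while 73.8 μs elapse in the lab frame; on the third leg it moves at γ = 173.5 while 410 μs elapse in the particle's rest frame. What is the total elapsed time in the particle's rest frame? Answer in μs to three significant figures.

Leg 1: 286 μs is already measured in the particle's rest frame.
Leg 2: γ = 1/√(1 − 0.8106²) = 1/√0.3429 = 1.708; τ_2 = 73.8/1.708 = 43.22 μs.
Leg 3: 410 μs is already measured in the particle's rest frame.
Total: 286.0 + 43.22 + 410.0 μs.

τ = 739 μs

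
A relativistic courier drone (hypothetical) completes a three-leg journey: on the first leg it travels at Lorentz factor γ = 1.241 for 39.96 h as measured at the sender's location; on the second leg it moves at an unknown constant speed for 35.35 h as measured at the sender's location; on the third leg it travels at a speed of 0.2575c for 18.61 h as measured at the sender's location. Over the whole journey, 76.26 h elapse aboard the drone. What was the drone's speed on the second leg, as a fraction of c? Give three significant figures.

β = 0.675

Leg 1: γ = 1.241; τ_1 = 39.96/1.241 = 32.20 h.
Leg 2: speed unknown; τ_2 = 35.35/γ_2.
Leg 3: γ = 1/√(1 − 0.2575²) = 1/√0.9337 = 1.035; τ_3 = 18.61/1.035 = 17.98 h.
Total proper time: 32.20 + τ_2 + 17.98 = 76.26, so τ_2 = 76.26 − 50.18 = 26.08 h.
γ_2 = 35.35/26.08 = 1.356; β = √(1 − 1/γ²) = √0.4558.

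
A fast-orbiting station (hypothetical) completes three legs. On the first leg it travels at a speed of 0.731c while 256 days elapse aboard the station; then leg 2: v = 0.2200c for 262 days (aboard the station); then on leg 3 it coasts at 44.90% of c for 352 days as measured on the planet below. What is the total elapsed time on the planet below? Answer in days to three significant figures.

Δt = 996 days

Leg 1: γ = 1/√(1 − 0.731²) = 1/√0.4656 = 1.465; Δt_1 = 1.465 × 256 = 375.2 days.
Leg 2: γ = 1/√(1 − 0.2200²) = 1/√0.9516 = 1.025; Δt_2 = 1.025 × 262 = 268.6 days.
Leg 3: 352 days is already measured on the planet below.
Total: 375.2 + 268.6 + 352.0 days.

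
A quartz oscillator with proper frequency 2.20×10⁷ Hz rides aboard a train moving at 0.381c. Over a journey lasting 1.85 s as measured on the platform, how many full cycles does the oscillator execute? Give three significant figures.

γ = 1/√(1 − 0.381²) = 1/√0.8548 = 1.082
The oscillator's own cycle count is N = f × τ where τ is the proper time on the train. τ = Δt/γ = 1.85/1.082 = 1.710 s = 1.710×10⁰ s.
N = 2.20×10⁷ × 1.710×10⁰ = 3.763×10⁷.

N = 3.76×10⁷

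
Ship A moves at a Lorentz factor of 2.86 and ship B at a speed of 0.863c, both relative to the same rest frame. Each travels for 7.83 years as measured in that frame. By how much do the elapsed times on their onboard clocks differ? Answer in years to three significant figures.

|τ_A − τ_B| = 1.22 years

A: γ = 2.86; τ_A = 7.83/2.860 = 2.738 years.
B: γ = 1/√(1 − 0.863²) = 1/√0.2552 = 1.979; τ_B = 7.83/1.979 = 3.956 years.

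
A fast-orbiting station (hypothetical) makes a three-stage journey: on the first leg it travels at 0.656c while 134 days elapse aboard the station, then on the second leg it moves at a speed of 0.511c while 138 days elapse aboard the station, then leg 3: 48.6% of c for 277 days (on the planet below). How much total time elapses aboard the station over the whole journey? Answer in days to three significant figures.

τ = 514 days

Leg 1: 134 days is already measured aboard the station.
Leg 2: 138 days is already measured aboard the station.
Leg 3: β = 0.486; γ = 1/√(1 − 0.486²) = 1/√0.7638 = 1.144; τ_3 = 277/1.144 = 242.1 days.
Total: 134.0 + 138.0 + 242.1 days.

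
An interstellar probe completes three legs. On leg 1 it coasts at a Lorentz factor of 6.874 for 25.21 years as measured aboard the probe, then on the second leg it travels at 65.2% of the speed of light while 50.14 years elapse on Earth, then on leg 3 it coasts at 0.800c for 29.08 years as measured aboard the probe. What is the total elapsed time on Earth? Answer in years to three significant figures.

Leg 1: γ = 6.874; Δt_1 = 6.874 × 25.21 = 173.3 years.
Leg 2: 50.14 years is already measured on Earth.
Leg 3: γ = 1/√(1 − 0.800²) = 5/3 ≈ 1.667; Δt_3 = 1.667 × 29.08 = 48.47 years.
Total: 173.3 + 50.14 + 48.47 years.

Δt = 272 years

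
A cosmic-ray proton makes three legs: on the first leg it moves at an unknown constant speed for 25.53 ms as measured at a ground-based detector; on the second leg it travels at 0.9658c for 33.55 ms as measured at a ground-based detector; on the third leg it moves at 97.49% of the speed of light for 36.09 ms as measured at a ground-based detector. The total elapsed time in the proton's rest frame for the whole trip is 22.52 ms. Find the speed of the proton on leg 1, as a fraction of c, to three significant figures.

Leg 1: speed unknown; τ_1 = 25.53/γ_1.
Leg 2: γ = 1/√(1 − 0.9658²) = 1/√0.06723 = 3.857; τ_2 = 33.55/3.857 = 8.699 ms.
Leg 3: β = 0.9749; γ = 1/√(1 − 0.9749²) = 1/√0.04957 = 4.491; τ_3 = 36.09/4.491 = 8.035 ms.
Total proper time: τ_1 + 8.699 + 8.035 = 22.52, so τ_1 = 22.52 − 16.73 = 5.786 ms.
γ_1 = 25.53/5.786 = 4.413; β = √(1 − 1/γ²) = √0.9486.

β = 0.974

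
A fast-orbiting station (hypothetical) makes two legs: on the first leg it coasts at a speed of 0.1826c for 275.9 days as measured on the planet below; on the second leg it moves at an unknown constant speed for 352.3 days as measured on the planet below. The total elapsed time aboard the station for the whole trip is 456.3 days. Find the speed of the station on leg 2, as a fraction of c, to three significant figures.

Leg 1: γ = 1/√(1 − 0.1826²) = 1/√0.9667 = 1.017; τ_1 = 275.9/1.017 = 271.3 days.
Leg 2: speed unknown; τ_2 = 352.3/γ_2.
Total proper time: 271.3 + τ_2 = 456.3, so τ_2 = 456.3 − 271.3 = 185.0 days.
γ_2 = 352.3/185.0 = 1.904; β = √(1 − 1/γ²) = √0.7241.

β = 0.851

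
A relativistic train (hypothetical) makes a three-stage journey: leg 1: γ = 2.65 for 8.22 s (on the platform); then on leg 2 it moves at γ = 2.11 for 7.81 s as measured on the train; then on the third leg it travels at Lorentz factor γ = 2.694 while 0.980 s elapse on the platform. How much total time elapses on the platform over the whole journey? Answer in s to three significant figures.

Leg 1: 8.22 s is already measured on the platform.
Leg 2: γ = 2.11; Δt_2 = 2.110 × 7.81 = 16.48 s.
Leg 3: 0.980 s is already measured on the platform.
Total: 8.220 + 16.48 + 0.9800 s.

Δt = 25.7 s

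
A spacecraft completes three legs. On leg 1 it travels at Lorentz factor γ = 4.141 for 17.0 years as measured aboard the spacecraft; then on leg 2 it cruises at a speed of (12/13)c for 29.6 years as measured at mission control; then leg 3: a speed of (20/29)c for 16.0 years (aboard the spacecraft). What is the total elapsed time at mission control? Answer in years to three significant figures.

Δt = 122 years

Leg 1: γ = 4.141; Δt_1 = 4.141 × 17.0 = 70.40 years.
Leg 2: 29.6 years is already measured at mission control.
Leg 3: γ = 1/√(1 − (20/29)²) = 29/21 ≈ 1.381; Δt_3 = 1.381 × 16.0 = 22.10 years.
Total: 70.40 + 29.60 + 22.10 years.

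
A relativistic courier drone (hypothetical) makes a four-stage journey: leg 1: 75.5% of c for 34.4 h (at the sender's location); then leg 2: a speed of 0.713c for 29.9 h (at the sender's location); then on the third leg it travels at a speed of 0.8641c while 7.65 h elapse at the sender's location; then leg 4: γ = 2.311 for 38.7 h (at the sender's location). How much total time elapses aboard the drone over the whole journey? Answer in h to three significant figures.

τ = 64.1 h

Leg 1: β = 0.755; γ = 1/√(1 − 0.755²) = 1/√0.4300 = 1.525; τ_1 = 34.4/1.525 = 22.56 h.
Leg 2: γ = 1/√(1 − 0.713²) = 1/√0.4916 = 1.426; τ_2 = 29.9/1.426 = 20.96 h.
Leg 3: γ = 1/√(1 − 0.8641²) = 1/√0.2533 = 1.987; τ_3 = 7.65/1.987 = 3.850 h.
Leg 4: γ = 2.311; τ_4 = 38.7/2.311 = 16.75 h.
Total: 22.56 + 20.96 + 3.850 + 16.75 h.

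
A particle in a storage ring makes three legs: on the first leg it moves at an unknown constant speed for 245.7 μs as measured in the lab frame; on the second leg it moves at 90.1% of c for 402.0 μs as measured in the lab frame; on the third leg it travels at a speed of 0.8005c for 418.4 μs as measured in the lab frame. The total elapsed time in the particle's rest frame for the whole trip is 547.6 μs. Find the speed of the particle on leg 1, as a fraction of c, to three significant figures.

Leg 1: speed unknown; τ_1 = 245.7/γ_1.
Leg 2: β = 0.901; γ = 1/√(1 − 0.901²) = 1/√0.1882 = 2.305; τ_2 = 402.0/2.305 = 174.4 μs.
Leg 3: γ = 1/√(1 − 0.8005²) = 1/√0.3592 = 1.669; τ_3 = 418.4/1.669 = 250.8 μs.
Total proper time: τ_1 + 174.4 + 250.8 = 547.6, so τ_1 = 547.6 − 425.2 = 122.4 μs.
γ_1 = 245.7/122.4 = 2.007; β = √(1 − 1/γ²) = √0.7517.

β = 0.867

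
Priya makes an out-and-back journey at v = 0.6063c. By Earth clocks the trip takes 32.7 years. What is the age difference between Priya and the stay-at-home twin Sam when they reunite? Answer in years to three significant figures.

γ = 1/√(1 − 0.6063²) = 1/√0.6324 = 1.257
Priya's elapsed proper time: τ = 32.7/1.257 = 26.00 years.
Age gap = Δt − τ = 32.7 − 26.00 years.

Δt − τ = 6.70 years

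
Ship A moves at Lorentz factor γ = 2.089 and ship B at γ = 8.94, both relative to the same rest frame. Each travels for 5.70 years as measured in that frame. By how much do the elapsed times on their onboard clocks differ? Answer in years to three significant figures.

A: γ = 2.089; τ_A = 5.70/2.089 = 2.729 years.
B: γ = 8.94; τ_B = 5.70/8.940 = 0.6376 years.

|τ_A − τ_B| = 2.09 years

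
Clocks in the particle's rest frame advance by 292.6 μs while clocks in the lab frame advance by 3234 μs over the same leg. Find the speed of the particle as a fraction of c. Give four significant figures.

The proper time is measured in the particle's rest frame (both events occur at the particle's location); Δt is measured in the lab frame. γ = Δt/τ = 3234/292.6 = 11.05.
β = √(1 − 1/γ²) = √(1 − 0.008186) = √0.9918

β = 0.9959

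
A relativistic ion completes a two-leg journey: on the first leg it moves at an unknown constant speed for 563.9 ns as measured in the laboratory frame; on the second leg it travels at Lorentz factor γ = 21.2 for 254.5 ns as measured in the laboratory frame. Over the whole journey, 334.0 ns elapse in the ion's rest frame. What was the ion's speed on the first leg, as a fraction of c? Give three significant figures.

β = 0.821

Leg 1: speed unknown; τ_1 = 563.9/γ_1.
Leg 2: γ = 21.2; τ_2 = 254.5/21.20 = 12.00 ns.
Total proper time: τ_1 + 12.00 = 334.0, so τ_1 = 334.0 − 12.00 = 322.0 ns.
γ_1 = 563.9/322.0 = 1.751; β = √(1 − 1/γ²) = √0.6739.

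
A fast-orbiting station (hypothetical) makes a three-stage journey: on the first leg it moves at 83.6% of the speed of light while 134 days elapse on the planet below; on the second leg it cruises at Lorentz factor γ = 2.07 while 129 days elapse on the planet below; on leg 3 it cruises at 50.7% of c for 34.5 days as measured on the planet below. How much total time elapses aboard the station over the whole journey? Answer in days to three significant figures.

τ = 166 days

Leg 1: β = 0.836; γ = 1/√(1 − 0.836²) = 1/√0.3011 = 1.822; τ_1 = 134/1.822 = 73.53 days.
Leg 2: γ = 2.07; τ_2 = 129/2.070 = 62.32 days.
Leg 3: β = 0.507; γ = 1/√(1 − 0.507²) = 1/√0.7430 = 1.160; τ_3 = 34.5/1.160 = 29.74 days.
Total: 73.53 + 62.32 + 29.74 days.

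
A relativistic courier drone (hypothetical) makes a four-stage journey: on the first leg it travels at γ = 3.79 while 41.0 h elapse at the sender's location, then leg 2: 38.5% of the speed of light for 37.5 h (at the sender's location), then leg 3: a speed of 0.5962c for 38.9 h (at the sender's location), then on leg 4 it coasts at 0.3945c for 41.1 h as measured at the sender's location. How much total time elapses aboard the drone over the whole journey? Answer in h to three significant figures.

Leg 1: γ = 3.79; τ_1 = 41.0/3.790 = 10.82 h.
Leg 2: β = 0.385; γ = 1/√(1 − 0.385²) = 1/√0.8518 = 1.084; τ_2 = 37.5/1.084 = 34.61 h.
Leg 3: γ = 1/√(1 − 0.5962²) = 1/√0.6445 = 1.246; τ_3 = 38.9/1.246 = 31.23 h.
Leg 4: γ = 1/√(1 − 0.3945²) = 1/√0.8444 = 1.088; τ_4 = 41.1/1.088 = 37.77 h.
Total: 10.82 + 34.61 + 31.23 + 37.77 h.

τ = 114 h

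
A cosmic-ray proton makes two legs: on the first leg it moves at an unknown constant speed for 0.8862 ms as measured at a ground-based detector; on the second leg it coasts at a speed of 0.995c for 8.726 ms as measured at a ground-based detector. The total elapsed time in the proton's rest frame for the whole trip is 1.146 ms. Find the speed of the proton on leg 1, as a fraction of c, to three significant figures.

β = 0.951

Leg 1: speed unknown; τ_1 = 0.8862/γ_1.
Leg 2: γ = 1/√(1 − 0.995²) = 1/√0.009975 = 10.01; τ_2 = 8.726/10.01 = 0.8715 ms.
Total proper time: τ_1 + 0.8715 = 1.146, so τ_1 = 1.146 − 0.8715 = 0.2745 ms.
γ_1 = 0.8862/0.2745 = 3.229; β = √(1 − 1/γ²) = √0.9041.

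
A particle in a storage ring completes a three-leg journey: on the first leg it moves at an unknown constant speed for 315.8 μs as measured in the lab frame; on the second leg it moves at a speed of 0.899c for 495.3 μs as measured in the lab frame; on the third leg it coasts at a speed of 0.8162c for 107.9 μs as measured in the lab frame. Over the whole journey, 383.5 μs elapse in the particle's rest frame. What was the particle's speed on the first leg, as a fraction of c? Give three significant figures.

Leg 1: speed unknown; τ_1 = 315.8/γ_1.
Leg 2: γ = 1/√(1 − 0.899²) = 1/√0.1918 = 2.283; τ_2 = 495.3/2.283 = 216.9 μs.
Leg 3: γ = 1/√(1 − 0.8162²) = 1/√0.3338 = 1.731; τ_3 = 107.9/1.731 = 62.34 μs.
Total proper time: τ_1 + 216.9 + 62.34 = 383.5, so τ_1 = 383.5 − 279.3 = 104.2 μs.
γ_1 = 315.8/104.2 = 3.029; β = √(1 − 1/γ²) = √0.8910.

β = 0.944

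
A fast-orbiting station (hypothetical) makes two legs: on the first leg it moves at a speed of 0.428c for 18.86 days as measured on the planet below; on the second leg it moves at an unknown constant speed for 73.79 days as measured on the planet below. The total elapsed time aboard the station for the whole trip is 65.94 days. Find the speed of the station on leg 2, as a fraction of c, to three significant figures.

Leg 1: γ = 1/√(1 − 0.428²) = 1/√0.8168 = 1.106; τ_1 = 18.86/1.106 = 17.05 days.
Leg 2: speed unknown; τ_2 = 73.79/γ_2.
Total proper time: 17.05 + τ_2 = 65.94, so τ_2 = 65.94 − 17.05 = 48.89 days.
γ_2 = 73.79/48.89 = 1.509; β = √(1 − 1/γ²) = √0.5609.

β = 0.749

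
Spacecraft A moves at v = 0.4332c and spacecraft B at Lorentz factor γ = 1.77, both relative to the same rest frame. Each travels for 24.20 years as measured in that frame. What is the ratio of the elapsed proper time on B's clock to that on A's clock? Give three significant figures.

τ_B/τ_A = 0.627

A: γ = 1/√(1 − 0.4332²) = 1/√0.8123 = 1.110. B: γ = 1.77.
τ_A/τ_B = γ_B/γ_A = 1.770/1.110 = 1.595, so τ_B/τ_A = 0.6268.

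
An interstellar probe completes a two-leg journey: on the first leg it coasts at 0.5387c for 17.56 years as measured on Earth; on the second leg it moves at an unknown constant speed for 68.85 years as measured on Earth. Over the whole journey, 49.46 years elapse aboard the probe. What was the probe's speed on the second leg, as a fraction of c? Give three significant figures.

Leg 1: γ = 1/√(1 − 0.5387²) = 1/√0.7098 = 1.187; τ_1 = 17.56/1.187 = 14.79 years.
Leg 2: speed unknown; τ_2 = 68.85/γ_2.
Total proper time: 14.79 + τ_2 = 49.46, so τ_2 = 49.46 − 14.79 = 34.67 years.
γ_2 = 68.85/34.67 = 1.986; β = √(1 − 1/γ²) = √0.7465.

β = 0.864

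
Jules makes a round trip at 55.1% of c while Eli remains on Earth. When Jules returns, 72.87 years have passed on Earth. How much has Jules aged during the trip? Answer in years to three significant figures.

β = 0.551; γ = 1/√(1 − 0.551²) = 1/√0.6964 = 1.198
Jules's clock measures proper time along the trip: τ = Δt/γ = 72.87/1.198 years.

τ = 60.8 years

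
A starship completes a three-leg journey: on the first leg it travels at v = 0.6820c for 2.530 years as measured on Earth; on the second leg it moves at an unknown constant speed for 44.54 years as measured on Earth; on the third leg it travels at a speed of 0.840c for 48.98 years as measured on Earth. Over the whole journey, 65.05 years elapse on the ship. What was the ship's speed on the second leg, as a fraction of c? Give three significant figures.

β = 0.569

Leg 1: γ = 1/√(1 − 0.6820²) = 1/√0.5349 = 1.367; τ_1 = 2.530/1.367 = 1.850 years.
Leg 2: speed unknown; τ_2 = 44.54/γ_2.
Leg 3: γ = 1/√(1 − 0.840²) = 1/√0.2944 = 1.843; τ_3 = 48.98/1.843 = 26.58 years.
Total proper time: 1.850 + τ_2 + 26.58 = 65.05, so τ_2 = 65.05 − 28.43 = 36.62 years.
γ_2 = 44.54/36.62 = 1.216; β = √(1 − 1/γ²) = √0.3239.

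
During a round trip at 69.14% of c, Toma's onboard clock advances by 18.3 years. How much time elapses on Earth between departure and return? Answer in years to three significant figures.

β = 0.6914; γ = 1/√(1 − 0.6914²) = 1/√0.5220 = 1.384
Earth-frame duration is the dilated interval: Δt = γτ = 1.384 × 18.3 years.

Δt = 25.3 years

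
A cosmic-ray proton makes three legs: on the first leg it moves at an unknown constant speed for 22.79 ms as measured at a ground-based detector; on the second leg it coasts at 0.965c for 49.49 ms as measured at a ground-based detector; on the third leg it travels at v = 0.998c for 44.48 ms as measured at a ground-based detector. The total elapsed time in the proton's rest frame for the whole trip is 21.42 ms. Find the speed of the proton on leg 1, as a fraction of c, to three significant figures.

Leg 1: speed unknown; τ_1 = 22.79/γ_1.
Leg 2: γ = 1/√(1 − 0.965²) = 1/√0.06878 = 3.813; τ_2 = 49.49/3.813 = 12.98 ms.
Leg 3: γ = 1/√(1 − 0.998²) = 1/√0.003996 = 15.82; τ_3 = 44.48/15.82 = 2.812 ms.
Total proper time: τ_1 + 12.98 + 2.812 = 21.42, so τ_1 = 21.42 − 15.79 = 5.629 ms.
γ_1 = 22.79/5.629 = 4.048; β = √(1 − 1/γ²) = √0.9390.

β = 0.969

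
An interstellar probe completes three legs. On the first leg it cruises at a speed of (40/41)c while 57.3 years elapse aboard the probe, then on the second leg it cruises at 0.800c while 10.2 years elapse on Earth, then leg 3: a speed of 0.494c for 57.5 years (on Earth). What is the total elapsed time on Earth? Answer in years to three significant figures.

Δt = 329 years

Leg 1: γ = 1/√(1 − (40/41)²) = 41/9 ≈ 4.556; Δt_1 = 4.556 × 57.3 = 261.0 years.
Leg 2: 10.2 years is already measured on Earth.
Leg 3: 57.5 years is already measured on Earth.
Total: 261.0 + 10.20 + 57.50 years.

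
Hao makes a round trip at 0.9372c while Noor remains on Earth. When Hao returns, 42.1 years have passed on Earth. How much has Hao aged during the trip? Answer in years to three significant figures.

τ = 14.7 years

γ = 1/√(1 − 0.9372²) = 1/√0.1217 = 2.867
Hao's clock measures proper time along the trip: τ = Δt/γ = 42.1/2.867 years.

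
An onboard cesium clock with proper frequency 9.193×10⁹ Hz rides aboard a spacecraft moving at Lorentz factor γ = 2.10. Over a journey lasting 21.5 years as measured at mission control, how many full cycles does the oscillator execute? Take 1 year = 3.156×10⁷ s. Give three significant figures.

γ = 2.10
The oscillator's own cycle count is N = f × τ where τ is the proper time aboard the spacecraft. τ = Δt/γ = 21.5/2.100 = 10.24 years = 3.231×10⁸ s.
N = 9.193×10⁹ × 3.231×10⁸ = 2.970×10¹⁸.

N = 2.97×10¹⁸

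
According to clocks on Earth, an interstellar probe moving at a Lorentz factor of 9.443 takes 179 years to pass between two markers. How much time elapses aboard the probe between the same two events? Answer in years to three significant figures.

τ = 19.0 years

γ = 9.443
The interval measured on Earth is the dilated one; the clock aboard the probe measures the proper time τ = Δt/γ = 179/9.443 years.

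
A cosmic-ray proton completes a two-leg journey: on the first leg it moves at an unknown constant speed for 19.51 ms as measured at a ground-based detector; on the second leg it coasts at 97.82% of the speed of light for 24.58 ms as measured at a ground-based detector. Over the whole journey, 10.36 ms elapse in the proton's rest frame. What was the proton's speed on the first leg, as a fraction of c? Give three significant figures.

Leg 1: speed unknown; τ_1 = 19.51/γ_1.
Leg 2: β = 0.9782; γ = 1/√(1 − 0.9782²) = 1/√0.04312 = 4.815; τ_2 = 24.58/4.815 = 5.104 ms.
Total proper time: τ_1 + 5.104 = 10.36, so τ_1 = 10.36 − 5.104 = 5.256 ms.
γ_1 = 19.51/5.256 = 3.712; β = √(1 − 1/γ²) = √0.9274.

β = 0.963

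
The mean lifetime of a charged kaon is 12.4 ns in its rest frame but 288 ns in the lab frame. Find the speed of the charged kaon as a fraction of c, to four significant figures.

γ = Δt/τ₀ = 288/12.4 = 23.23
β = √(1 − 1/γ²) = √(1 − 0.001854) = √0.9981

v = 0.9991c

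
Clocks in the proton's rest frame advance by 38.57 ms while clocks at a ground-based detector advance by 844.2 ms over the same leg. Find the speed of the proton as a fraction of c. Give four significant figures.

v = 0.9990c

The proper time is measured in the proton's rest frame (both events occur at the proton's location); Δt is measured at a ground-based detector. γ = Δt/τ = 844.2/38.57 = 21.89.
β = √(1 − 1/γ²) = √(1 − 0.002087) = √0.9979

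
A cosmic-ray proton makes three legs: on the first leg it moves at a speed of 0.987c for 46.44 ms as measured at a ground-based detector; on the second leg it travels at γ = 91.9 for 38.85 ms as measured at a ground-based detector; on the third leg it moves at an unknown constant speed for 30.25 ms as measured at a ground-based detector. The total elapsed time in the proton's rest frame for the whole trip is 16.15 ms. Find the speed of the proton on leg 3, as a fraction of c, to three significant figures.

β = 0.962

Leg 1: γ = 1/√(1 − 0.987²) = 1/√0.02583 = 6.222; τ_1 = 46.44/6.222 = 7.464 ms.
Leg 2: γ = 91.9; τ_2 = 38.85/91.90 = 0.4227 ms.
Leg 3: speed unknown; τ_3 = 30.25/γ_3.
Total proper time: 7.464 + 0.4227 + τ_3 = 16.15, so τ_3 = 16.15 − 7.887 = 8.263 ms.
γ_3 = 30.25/8.263 = 3.661; β = √(1 − 1/γ²) = √0.9254.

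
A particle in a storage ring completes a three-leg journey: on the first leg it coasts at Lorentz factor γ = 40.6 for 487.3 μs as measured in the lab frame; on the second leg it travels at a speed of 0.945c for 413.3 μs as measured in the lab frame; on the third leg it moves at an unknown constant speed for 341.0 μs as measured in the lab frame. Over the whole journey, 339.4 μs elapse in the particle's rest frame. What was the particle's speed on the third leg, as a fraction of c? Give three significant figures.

Leg 1: γ = 40.6; τ_1 = 487.3/40.60 = 12.00 μs.
Leg 2: γ = 1/√(1 − 0.945²) = 1/√0.1070 = 3.057; τ_2 = 413.3/3.057 = 135.2 μs.
Leg 3: speed unknown; τ_3 = 341.0/γ_3.
Total proper time: 12.00 + 135.2 + τ_3 = 339.4, so τ_3 = 339.4 − 147.2 = 192.2 μs.
γ_3 = 341.0/192.2 = 1.774; β = √(1 − 1/γ²) = √0.6823.

β = 0.826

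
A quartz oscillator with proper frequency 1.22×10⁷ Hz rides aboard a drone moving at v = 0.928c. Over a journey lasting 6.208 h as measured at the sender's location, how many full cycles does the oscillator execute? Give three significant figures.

N = 1.02×10¹¹

γ = 1/√(1 − 0.928²) = 1/√0.1388 = 2.684
The oscillator's own cycle count is N = f × τ where τ is the proper time aboard the drone. τ = Δt/γ = 6.208/2.684 = 2.313 h = 8.327×10³ s.
N = 1.22×10⁷ × 8.327×10³ = 1.016×10¹¹.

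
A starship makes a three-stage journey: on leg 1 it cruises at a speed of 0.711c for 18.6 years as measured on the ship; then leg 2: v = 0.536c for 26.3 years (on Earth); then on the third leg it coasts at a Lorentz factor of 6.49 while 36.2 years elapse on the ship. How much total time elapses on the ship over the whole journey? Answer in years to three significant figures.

Leg 1: 18.6 years is already measured on the ship.
Leg 2: γ = 1/√(1 − 0.536²) = 1/√0.7127 = 1.185; τ_2 = 26.3/1.185 = 22.20 years.
Leg 3: 36.2 years is already measured on the ship.
Total: 18.60 + 22.20 + 36.20 years.

τ = 77.0 years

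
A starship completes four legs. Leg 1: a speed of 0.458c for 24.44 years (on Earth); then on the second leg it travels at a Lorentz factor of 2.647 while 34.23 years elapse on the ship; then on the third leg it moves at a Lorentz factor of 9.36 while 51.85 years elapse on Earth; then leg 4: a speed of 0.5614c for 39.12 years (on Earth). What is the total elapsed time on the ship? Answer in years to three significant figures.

τ = 93.9 years

Leg 1: γ = 1/√(1 − 0.458²) = 1/√0.7902 = 1.125; τ_1 = 24.44/1.125 = 21.73 years.
Leg 2: 34.23 years is already measured on the ship.
Leg 3: γ = 9.36; τ_3 = 51.85/9.360 = 5.540 years.
Leg 4: γ = 1/√(1 − 0.5614²) = 1/√0.6848 = 1.208; τ_4 = 39.12/1.208 = 32.37 years.
Total: 21.73 + 34.23 + 5.540 + 32.37 years.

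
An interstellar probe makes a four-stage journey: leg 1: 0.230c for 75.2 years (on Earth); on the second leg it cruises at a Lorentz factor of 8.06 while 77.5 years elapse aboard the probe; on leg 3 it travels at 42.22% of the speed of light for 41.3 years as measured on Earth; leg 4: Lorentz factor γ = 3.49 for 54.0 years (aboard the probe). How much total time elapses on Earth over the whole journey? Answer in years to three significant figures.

Leg 1: 75.2 years is already measured on Earth.
Leg 2: γ = 8.06; Δt_2 = 8.060 × 77.5 = 624.6 years.
Leg 3: 41.3 years is already measured on Earth.
Leg 4: γ = 3.49; Δt_4 = 3.490 × 54.0 = 188.5 years.
Total: 75.20 + 624.6 + 41.30 + 188.5 years.

Δt = 930 years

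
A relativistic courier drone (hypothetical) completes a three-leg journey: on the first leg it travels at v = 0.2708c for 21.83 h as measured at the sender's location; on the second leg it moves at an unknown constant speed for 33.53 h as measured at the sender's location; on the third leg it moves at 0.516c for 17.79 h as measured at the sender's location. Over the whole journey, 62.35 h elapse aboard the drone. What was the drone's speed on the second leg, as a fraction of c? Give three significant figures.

Leg 1: γ = 1/√(1 − 0.2708²) = 1/√0.9267 = 1.039; τ_1 = 21.83/1.039 = 21.01 h.
Leg 2: speed unknown; τ_2 = 33.53/γ_2.
Leg 3: γ = 1/√(1 − 0.516²) = 1/√0.7337 = 1.167; τ_3 = 17.79/1.167 = 15.24 h.
Total proper time: 21.01 + τ_2 + 15.24 = 62.35, so τ_2 = 62.35 − 36.25 = 26.10 h.
γ_2 = 33.53/26.10 = 1.285; β = √(1 − 1/γ²) = √0.3942.

β = 0.628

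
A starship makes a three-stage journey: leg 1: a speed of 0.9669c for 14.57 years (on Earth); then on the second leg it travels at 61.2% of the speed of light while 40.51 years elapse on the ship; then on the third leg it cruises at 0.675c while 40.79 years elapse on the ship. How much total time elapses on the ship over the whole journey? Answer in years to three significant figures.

τ = 85.0 years

Leg 1: γ = 1/√(1 − 0.9669²) = 1/√0.06510 = 3.919; τ_1 = 14.57/3.919 = 3.718 years.
Leg 2: 40.51 years is already measured on the ship.
Leg 3: 40.79 years is already measured on the ship.
Total: 3.718 + 40.51 + 40.79 years.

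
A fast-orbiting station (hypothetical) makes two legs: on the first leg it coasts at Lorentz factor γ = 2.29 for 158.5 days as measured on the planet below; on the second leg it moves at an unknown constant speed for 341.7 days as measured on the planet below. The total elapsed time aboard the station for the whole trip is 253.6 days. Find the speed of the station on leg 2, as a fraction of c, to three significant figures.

Leg 1: γ = 2.29; τ_1 = 158.5/2.290 = 69.21 days.
Leg 2: speed unknown; τ_2 = 341.7/γ_2.
Total proper time: 69.21 + τ_2 = 253.6, so τ_2 = 253.6 − 69.21 = 184.4 days.
γ_2 = 341.7/184.4 = 1.853; β = √(1 − 1/γ²) = √0.7088.

β = 0.842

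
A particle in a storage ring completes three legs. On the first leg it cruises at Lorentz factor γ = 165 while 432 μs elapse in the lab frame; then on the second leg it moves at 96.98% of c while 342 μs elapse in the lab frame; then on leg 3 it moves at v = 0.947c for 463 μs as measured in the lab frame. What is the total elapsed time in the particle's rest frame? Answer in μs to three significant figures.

Leg 1: γ = 165; τ_1 = 432/165.0 = 2.618 μs.
Leg 2: β = 0.9698; γ = 1/√(1 − 0.9698²) = 1/√0.05949 = 4.100; τ_2 = 342/4.100 = 83.41 μs.
Leg 3: γ = 1/√(1 − 0.947²) = 1/√0.1032 = 3.113; τ_3 = 463/3.113 = 148.7 μs.
Total: 2.618 + 83.41 + 148.7 μs.

τ = 235 μs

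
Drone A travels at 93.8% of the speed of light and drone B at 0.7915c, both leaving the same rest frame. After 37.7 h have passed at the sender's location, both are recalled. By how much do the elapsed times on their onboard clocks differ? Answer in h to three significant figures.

A: β = 0.938; γ = 1/√(1 − 0.938²) = 1/√0.1202 = 2.885; τ_A = 37.7/2.885 = 13.07 h.
B: γ = 1/√(1 − 0.7915²) = 1/√0.3735 = 1.636; τ_B = 37.7/1.636 = 23.04 h.

|τ_A − τ_B| = 9.97 h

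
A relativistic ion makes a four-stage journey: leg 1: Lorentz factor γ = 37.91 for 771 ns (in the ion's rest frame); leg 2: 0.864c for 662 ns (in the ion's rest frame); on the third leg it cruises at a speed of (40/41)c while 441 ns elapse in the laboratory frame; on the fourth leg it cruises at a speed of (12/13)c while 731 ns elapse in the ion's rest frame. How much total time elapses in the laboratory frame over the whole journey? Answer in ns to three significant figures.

Leg 1: γ = 37.91; Δt_1 = 37.91 × 771 = 2.923×10⁴ ns.
Leg 2: γ = 1/√(1 − 0.864²) = 1/√0.2535 = 1.986; Δt_2 = 1.986 × 662 = 1315 ns.
Leg 3: 441 ns is already measured in the laboratory frame.
Leg 4: γ = 1/√(1 − (12/13)²) = 13/5 = 2.600; Δt_4 = 2.600 × 731 = 1901 ns.
Total: 2.923×10⁴ + 1315 + 441.0 + 1901 ns.

Δt = 3.29×10⁴ ns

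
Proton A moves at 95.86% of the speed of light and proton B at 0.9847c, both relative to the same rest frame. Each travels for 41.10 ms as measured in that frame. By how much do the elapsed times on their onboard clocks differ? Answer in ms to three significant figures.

|τ_A − τ_B| = 4.54 ms

A: β = 0.9586; γ = 1/√(1 − 0.9586²) = 1/√0.08109 = 3.512; τ_A = 41.10/3.512 = 11.70 ms.
B: γ = 1/√(1 − 0.9847²) = 1/√0.03037 = 5.739; τ_B = 41.10/5.739 = 7.162 ms.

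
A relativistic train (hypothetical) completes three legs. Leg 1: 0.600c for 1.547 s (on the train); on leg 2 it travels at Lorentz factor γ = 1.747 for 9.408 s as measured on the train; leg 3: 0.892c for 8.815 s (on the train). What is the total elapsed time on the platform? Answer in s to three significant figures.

Δt = 37.9 s

Leg 1: γ = 1/√(1 − 0.600²) = 5/4 = 1.250; Δt_1 = 1.250 × 1.547 = 1.934 s.
Leg 2: γ = 1.747; Δt_2 = 1.747 × 9.408 = 16.44 s.
Leg 3: γ = 1/√(1 − 0.892²) = 1/√0.2043 = 2.212; Δt_3 = 2.212 × 8.815 = 19.50 s.
Total: 1.934 + 16.44 + 19.50 s.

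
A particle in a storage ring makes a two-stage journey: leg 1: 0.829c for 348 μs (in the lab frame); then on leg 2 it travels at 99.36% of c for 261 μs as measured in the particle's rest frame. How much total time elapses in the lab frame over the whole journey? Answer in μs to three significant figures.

Leg 1: 348 μs is already measured in the lab frame.
Leg 2: β = 0.9936; γ = 1/√(1 − 0.9936²) = 1/√0.01276 = 8.853; Δt_2 = 8.853 × 261 = 2311 μs.
Total: 348.0 + 2311 μs.

Δt = 2660 μs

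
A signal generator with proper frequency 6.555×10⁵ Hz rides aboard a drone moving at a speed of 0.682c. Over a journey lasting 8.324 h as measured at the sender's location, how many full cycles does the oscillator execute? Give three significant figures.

γ = 1/√(1 − 0.682²) = 1/√0.5349 = 1.367
The oscillator's own cycle count is N = f × τ where τ is the proper time aboard the drone. τ = Δt/γ = 8.324/1.367 = 6.088 h = 2.192×10⁴ s.
N = 6.555×10⁵ × 2.192×10⁴ = 1.437×10¹⁰.

N = 1.44×10¹⁰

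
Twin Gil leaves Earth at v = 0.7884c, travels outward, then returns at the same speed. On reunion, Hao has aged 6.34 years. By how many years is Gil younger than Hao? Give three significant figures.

γ = 1/√(1 − 0.7884²) = 1/√0.3784 = 1.626
Gil's elapsed proper time: τ = 6.34/1.626 = 3.900 years.
Age gap = Δt − τ = 6.34 − 3.900 years.

Δt − τ = 2.44 years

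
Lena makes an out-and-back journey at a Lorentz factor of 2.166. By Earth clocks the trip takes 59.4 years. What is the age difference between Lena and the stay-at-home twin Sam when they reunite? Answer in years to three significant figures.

Δt − τ = 32.0 years

γ = 2.166
Lena's elapsed proper time: τ = 59.4/2.166 = 27.42 years.
Age gap = Δt − τ = 59.4 − 27.42 years.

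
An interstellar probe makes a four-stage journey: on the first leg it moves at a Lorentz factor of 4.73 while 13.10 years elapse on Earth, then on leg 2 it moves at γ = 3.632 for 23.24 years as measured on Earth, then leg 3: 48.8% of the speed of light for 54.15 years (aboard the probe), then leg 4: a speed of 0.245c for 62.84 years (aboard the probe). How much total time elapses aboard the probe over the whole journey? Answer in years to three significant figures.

Leg 1: γ = 4.73; τ_1 = 13.10/4.730 = 2.770 years.
Leg 2: γ = 3.632; τ_2 = 23.24/3.632 = 6.399 years.
Leg 3: 54.15 years is already measured aboard the probe.
Leg 4: 62.84 years is already measured aboard the probe.
Total: 2.770 + 6.399 + 54.15 + 62.84 years.

τ = 126 years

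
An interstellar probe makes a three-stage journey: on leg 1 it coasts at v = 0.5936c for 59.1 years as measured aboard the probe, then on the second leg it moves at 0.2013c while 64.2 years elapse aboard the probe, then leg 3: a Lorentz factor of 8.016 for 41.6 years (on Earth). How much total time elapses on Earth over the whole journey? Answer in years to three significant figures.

Leg 1: γ = 1/√(1 − 0.5936²) = 1/√0.6476 = 1.243; Δt_1 = 1.243 × 59.1 = 73.44 years.
Leg 2: γ = 1/√(1 − 0.2013²) = 1/√0.9595 = 1.021; Δt_2 = 1.021 × 64.2 = 65.54 years.
Leg 3: 41.6 years is already measured on Earth.
Total: 73.44 + 65.54 + 41.60 years.

Δt = 181 years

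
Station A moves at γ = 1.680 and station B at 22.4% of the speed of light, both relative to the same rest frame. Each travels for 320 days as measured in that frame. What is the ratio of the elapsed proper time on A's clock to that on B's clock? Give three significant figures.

τ_A/τ_B = 0.611

A: γ = 1.680. B: β = 0.224; γ = 1/√(1 − 0.224²) = 1/√0.9498 = 1.026.
τ_A/τ_B = γ_B/γ_A = 1.026/1.680 = 0.6108, so τ_A/τ_B = 0.6108.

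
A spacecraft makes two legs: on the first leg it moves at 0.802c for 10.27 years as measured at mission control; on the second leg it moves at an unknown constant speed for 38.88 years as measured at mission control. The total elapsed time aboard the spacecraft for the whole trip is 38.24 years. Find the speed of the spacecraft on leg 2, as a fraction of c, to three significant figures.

Leg 1: γ = 1/√(1 − 0.802²) = 1/√0.3568 = 1.674; τ_1 = 10.27/1.674 = 6.135 years.
Leg 2: speed unknown; τ_2 = 38.88/γ_2.
Total proper time: 6.135 + τ_2 = 38.24, so τ_2 = 38.24 − 6.135 = 32.11 years.
γ_2 = 38.88/32.11 = 1.211; β = √(1 − 1/γ²) = √0.3181.

β = 0.564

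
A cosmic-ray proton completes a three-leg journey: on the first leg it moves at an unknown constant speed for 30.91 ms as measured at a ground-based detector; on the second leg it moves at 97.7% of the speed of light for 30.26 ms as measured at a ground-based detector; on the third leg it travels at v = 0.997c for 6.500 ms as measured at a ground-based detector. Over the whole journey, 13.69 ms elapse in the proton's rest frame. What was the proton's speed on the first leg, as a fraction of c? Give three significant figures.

β = 0.976

Leg 1: speed unknown; τ_1 = 30.91/γ_1.
Leg 2: β = 0.977; γ = 1/√(1 − 0.977²) = 1/√0.04547 = 4.690; τ_2 = 30.26/4.690 = 6.453 ms.
Leg 3: γ = 1/√(1 − 0.997²) = 1/√0.005991 = 12.92; τ_3 = 6.500/12.92 = 0.5031 ms.
Total proper time: τ_1 + 6.453 + 0.5031 = 13.69, so τ_1 = 13.69 − 6.956 = 6.734 ms.
γ_1 = 30.91/6.734 = 4.590; β = √(1 − 1/γ²) = √0.9525.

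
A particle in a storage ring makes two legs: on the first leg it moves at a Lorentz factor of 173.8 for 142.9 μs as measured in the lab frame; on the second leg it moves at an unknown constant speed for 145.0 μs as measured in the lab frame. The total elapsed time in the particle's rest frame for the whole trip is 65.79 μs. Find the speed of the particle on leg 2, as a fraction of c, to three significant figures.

Leg 1: γ = 173.8; τ_1 = 142.9/173.8 = 0.8222 μs.
Leg 2: speed unknown; τ_2 = 145.0/γ_2.
Total proper time: 0.8222 + τ_2 = 65.79, so τ_2 = 65.79 − 0.8222 = 64.97 μs.
γ_2 = 145.0/64.97 = 2.232; β = √(1 − 1/γ²) = √0.7992.

β = 0.894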